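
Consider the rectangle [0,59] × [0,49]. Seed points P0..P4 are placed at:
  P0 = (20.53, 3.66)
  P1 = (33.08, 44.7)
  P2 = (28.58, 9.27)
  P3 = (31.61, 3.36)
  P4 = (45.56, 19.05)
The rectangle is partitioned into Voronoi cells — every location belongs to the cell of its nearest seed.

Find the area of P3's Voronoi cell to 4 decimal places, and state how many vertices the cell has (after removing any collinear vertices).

Area of P3's cell: 164.0191 (4 vertices)

1. box [0,59]×[0,49]: [(0, 0) (59, 0) (59, 49) (0, 49)]
2. ⊥bis P3·P0 via (26.07,3.51): [(25.975, 0) (59, 0) (59, 49) (27.3017, 49)]  |A|=1585.7223
3. ⊥bis P3·P1 via (32.345,24.03): [(26.6311, 24.2332) (25.975, 0) (59, 0) (59, 23.0822)]  |A|=773.7232
4. ⊥bis P3·P2 via (30.095,6.315): [(26.0904, 4.2619) (25.975, 0) (59, 0) (59, 21.1343)]  |A|=418.1354
5. ⊥bis P3·P4 via (38.585,11.205): [(38.9683, 10.8642) (26.0904, 4.2619) (25.975, 0) (51.1876, 0)]  |A|=164.0191
6. canonical 4-gon: [(38.9683, 10.8642) (26.0904, 4.2619) (25.975, 0) (51.1876, 0)]
7. shoelace: 164.0191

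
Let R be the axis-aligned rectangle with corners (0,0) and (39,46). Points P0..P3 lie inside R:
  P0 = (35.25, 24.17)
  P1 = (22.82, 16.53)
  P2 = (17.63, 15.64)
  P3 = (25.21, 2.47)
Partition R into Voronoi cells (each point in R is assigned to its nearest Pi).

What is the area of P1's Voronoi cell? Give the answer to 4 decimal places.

1. box [0,39]×[0,46]: [(0, 0) (39, 0) (39, 46) (0, 46)]
2. ⊥bis P1·P0 via (29.035,20.35): [(0, 0) (39, 0) (39, 4.1373) (13.2694, 46) (0, 46)]  |A|=1255.4246
3. ⊥bis P1·P2 via (20.225,16.085): [(22.9833, 0) (39, 0) (39, 4.1373) (15.8015, 41.8804)]  |A|=383.3823
4. ⊥bis P1·P3 via (24.015,9.5): [(21.4296, 9.0605) (34.5981, 11.299) (15.8015, 41.8804)]  |A|=222.3943
5. canonical 3-gon: [(21.4296, 9.0605) (34.5981, 11.299) (15.8015, 41.8804)]
6. shoelace: 222.3943

Area of P1's cell: 222.3943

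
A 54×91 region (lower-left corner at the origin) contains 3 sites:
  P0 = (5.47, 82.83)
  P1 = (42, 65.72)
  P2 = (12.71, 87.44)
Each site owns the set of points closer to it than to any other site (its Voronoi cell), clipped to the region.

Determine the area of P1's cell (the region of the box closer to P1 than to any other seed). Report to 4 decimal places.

1. box [0,54]×[0,91]: [(0, 0) (54, 0) (54, 91) (0, 91)]
2. ⊥bis P1·P0 via (23.735,74.275): [(0, 23.6006) (0, 0) (54, 0) (54, 91) (31.5687, 91)]  |A|=3850.144
3. ⊥bis P1·P2 via (27.355,76.58): [(20.4588, 67.2803) (0, 23.6006) (0, 0) (54, 0) (54, 91) (38.0482, 91)]  |A|=3773.2986
4. canonical 6-gon: [(20.4588, 67.2803) (0, 23.6006) (0, 0) (54, 0) (54, 91) (38.0482, 91)]
5. shoelace: 3773.2986

Area of P1's cell: 3773.2986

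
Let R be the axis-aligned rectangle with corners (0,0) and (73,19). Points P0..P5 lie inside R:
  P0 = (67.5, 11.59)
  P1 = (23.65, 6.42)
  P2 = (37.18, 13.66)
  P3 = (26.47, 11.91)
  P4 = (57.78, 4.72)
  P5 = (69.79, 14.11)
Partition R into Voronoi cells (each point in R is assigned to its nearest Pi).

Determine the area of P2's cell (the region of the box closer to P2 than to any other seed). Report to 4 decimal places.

Area of P2's cell: 285.0816

1. box [0,73]×[0,19]: [(0, 0) (73, 0) (73, 19) (0, 19)]
2. ⊥bis P2·P0 via (52.34,12.625): [(0, 0) (51.4781, 0) (52.7752, 19) (0, 19)]  |A|=990.4064
3. ⊥bis P2·P1 via (30.415,10.04): [(35.7875, 0) (51.4781, 0) (52.7752, 19) (25.6204, 19)]  |A|=407.0312
4. ⊥bis P2·P3 via (31.825,12.785): [(33.0905, 5.04) (35.7875, 0) (51.4781, 0) (52.7752, 19) (30.8095, 19)]  |A|=370.8118
5. ⊥bis P2·P4 via (47.48,9.19): [(33.0905, 5.04) (35.7875, 0) (43.4917, 0) (51.7373, 19) (30.8095, 19)]  |A|=285.0816
6. ⊥bis P2·P5 via (53.485,13.885): [(33.0905, 5.04) (35.7875, 0) (43.4917, 0) (51.7373, 19) (30.8095, 19)]  |A|=285.0816
7. canonical 5-gon: [(33.0905, 5.04) (35.7875, 0) (43.4917, 0) (51.7373, 19) (30.8095, 19)]
8. shoelace: 285.0816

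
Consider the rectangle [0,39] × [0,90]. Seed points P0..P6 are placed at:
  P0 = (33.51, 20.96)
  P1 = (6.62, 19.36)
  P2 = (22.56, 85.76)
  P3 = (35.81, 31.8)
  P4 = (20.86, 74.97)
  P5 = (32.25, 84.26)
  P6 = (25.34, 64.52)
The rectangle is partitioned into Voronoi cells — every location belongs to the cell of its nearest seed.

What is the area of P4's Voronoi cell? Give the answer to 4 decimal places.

1. box [0,39]×[0,90]: [(0, 0) (39, 0) (39, 90) (0, 90)]
2. ⊥bis P4·P0 via (27.185,47.965): [(0, 41.5978) (39, 50.7323) (39, 90) (0, 90)]  |A|=1709.563
3. ⊥bis P4·P1 via (13.74,47.165): [(0, 50.6834) (18.5312, 45.9381) (39, 50.7323) (39, 90) (0, 90)]  |A|=1625.3802
4. ⊥bis P4·P2 via (21.71,80.365): [(0, 83.7855) (0, 50.6834) (18.5312, 45.9381) (39, 50.7323) (39, 77.6409)]  |A|=1263.1947
5. ⊥bis P4·P3 via (28.335,53.385): [(0, 83.7855) (0, 50.6834) (11.8049, 47.6605) (39, 57.0783) (39, 77.6409)]  |A|=1143.1523
6. ⊥bis P4·P5 via (26.555,79.615): [(26.5675, 79.5997) (0, 83.7855) (0, 50.6834) (11.8049, 47.6605) (39, 57.0783) (39, 64.3568)]  |A|=1060.575
7. ⊥bis P4·P6 via (23.1,69.745): [(31.6245, 73.3995) (26.5675, 79.5997) (0, 83.7855) (0, 59.8418)]  |A|=450.3805
8. canonical 4-gon: [(31.6245, 73.3995) (26.5675, 79.5997) (0, 83.7855) (0, 59.8418)]
9. shoelace: 450.3805

Area of P4's cell: 450.3805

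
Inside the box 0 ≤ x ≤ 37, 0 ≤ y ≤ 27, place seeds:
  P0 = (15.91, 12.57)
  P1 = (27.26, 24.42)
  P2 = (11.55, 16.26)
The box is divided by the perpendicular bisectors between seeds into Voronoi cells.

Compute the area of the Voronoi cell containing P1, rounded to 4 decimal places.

Area of P1's cell: 272.6565

1. box [0,37]×[0,27]: [(0, 0) (37, 0) (37, 27) (0, 27)]
2. ⊥bis P1·P0 via (21.585,18.495): [(37, 3.7304) (37, 27) (12.7053, 27)]  |A|=282.6634
3. ⊥bis P1·P2 via (19.405,20.34): [(19.1538, 20.8236) (37, 3.7304) (37, 27) (15.9457, 27)]  |A|=272.6565
4. canonical 4-gon: [(19.1538, 20.8236) (37, 3.7304) (37, 27) (15.9457, 27)]
5. shoelace: 272.6565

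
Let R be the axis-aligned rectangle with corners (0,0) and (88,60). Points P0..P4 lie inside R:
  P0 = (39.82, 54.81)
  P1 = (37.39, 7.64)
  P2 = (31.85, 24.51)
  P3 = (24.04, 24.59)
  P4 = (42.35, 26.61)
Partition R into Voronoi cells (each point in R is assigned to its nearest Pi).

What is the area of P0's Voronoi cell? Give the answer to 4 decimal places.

1. box [0,88]×[0,60]: [(0, 0) (88, 0) (88, 60) (0, 60)]
2. ⊥bis P0·P1 via (38.605,31.225): [(0, 33.2138) (88, 28.6804) (88, 60) (0, 60)]  |A|=2556.6576
3. ⊥bis P0·P2 via (35.835,39.66): [(0, 49.0859) (75.0383, 29.3481) (88, 28.6804) (88, 60) (0, 60)]  |A|=1961.1485
4. ⊥bis P0·P3 via (31.93,39.7): [(0, 56.3729) (28.1206, 41.6892) (75.0383, 29.3481) (88, 28.6804) (88, 60) (0, 60)]  |A|=1858.6912
5. ⊥bis P0·P4 via (41.085,40.71): [(0, 56.3729) (28.1206, 41.6892) (34.1937, 40.0917) (88, 44.919) (88, 60) (0, 60)]  |A|=1365.8284
6. canonical 6-gon: [(0, 56.3729) (28.1206, 41.6892) (34.1937, 40.0917) (88, 44.919) (88, 60) (0, 60)]
7. shoelace: 1365.8284

Area of P0's cell: 1365.8284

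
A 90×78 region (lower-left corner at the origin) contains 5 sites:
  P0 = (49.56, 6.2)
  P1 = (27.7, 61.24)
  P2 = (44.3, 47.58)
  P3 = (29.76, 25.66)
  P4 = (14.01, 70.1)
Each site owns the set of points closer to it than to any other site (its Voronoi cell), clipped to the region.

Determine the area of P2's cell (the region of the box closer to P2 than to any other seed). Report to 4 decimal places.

Area of P2's cell: 2410.4417

1. box [0,90]×[0,78]: [(0, 0) (90, 0) (90, 78) (0, 78)]
2. ⊥bis P2·P0 via (46.93,26.89): [(0, 20.9245) (90, 32.3648) (90, 78) (0, 78)]  |A|=4621.9798
3. ⊥bis P2·P1 via (36,54.41): [(9.4316, 22.1234) (90, 32.3648) (90, 78) (55.412, 78)]  |A|=2804.705
4. ⊥bis P2·P3 via (37.03,36.62): [(26.8936, 43.3437) (50.9317, 27.3987) (90, 32.3648) (90, 78) (55.412, 78)]  |A|=2410.4417
5. ⊥bis P2·P4 via (29.155,58.84): [(26.8936, 43.3437) (50.9317, 27.3987) (90, 32.3648) (90, 78) (55.412, 78)]  |A|=2410.4417
6. canonical 5-gon: [(26.8936, 43.3437) (50.9317, 27.3987) (90, 32.3648) (90, 78) (55.412, 78)]
7. shoelace: 2410.4417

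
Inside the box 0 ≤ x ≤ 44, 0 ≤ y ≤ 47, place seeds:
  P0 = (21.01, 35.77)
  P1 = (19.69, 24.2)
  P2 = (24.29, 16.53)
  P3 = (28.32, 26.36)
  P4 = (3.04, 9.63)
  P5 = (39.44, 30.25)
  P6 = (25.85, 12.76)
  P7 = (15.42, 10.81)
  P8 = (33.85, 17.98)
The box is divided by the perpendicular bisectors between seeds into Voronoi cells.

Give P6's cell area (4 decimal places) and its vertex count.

1. box [0,44]×[0,47]: [(0, 0) (44, 0) (44, 47) (0, 47)]
2. ⊥bis P6·P0 via (23.43,24.265): [(0, 19.3367) (0, 0) (44, 0) (44, 28.5918)]  |A|=1054.4252
3. ⊥bis P6·P1 via (22.77,18.48): [(39.9777, 27.7457) (0, 6.2192) (0, 0) (44, 0) (44, 28.5918)]  |A|=792.2227
4. ⊥bis P6·P2 via (25.07,14.645): [(0, 4.2712) (0, 0) (44, 0) (44, 22.4781)]  |A|=588.4848
5. ⊥bis P6·P3 via (27.085,19.56): [(33.9394, 18.3151) (0, 4.2712) (0, 0) (44, 0) (44, 16.4879)]  |A|=558.3526
6. ⊥bis P6·P4 via (14.445,11.195): [(33.9394, 18.3151) (14.5679, 10.2993) (15.9812, 0) (44, 0) (44, 16.4879)]  |A|=444.9438
7. ⊥bis P6·P5 via (32.645,21.505): [(37.6077, 17.6489) (33.9394, 18.3151) (14.5679, 10.2993) (15.9812, 0) (44, 0) (44, 12.682)]  |A|=432.7794
8. ⊥bis P6·P7 via (20.635,11.785): [(37.6077, 17.6489) (33.9394, 18.3151) (20.4572, 12.7362) (22.8383, 0) (44, 0) (44, 12.682)]  |A|=357.0627
9. ⊥bis P6·P8 via (29.85,15.37): [(29.2063, 16.3566) (20.4572, 12.7362) (22.8383, 0) (39.8789, 0)]  |A|=199.3884
10. canonical 4-gon: [(29.2063, 16.3566) (20.4572, 12.7362) (22.8383, 0) (39.8789, 0)]
11. shoelace: 199.3884

Area of P6's cell: 199.3884 (4 vertices)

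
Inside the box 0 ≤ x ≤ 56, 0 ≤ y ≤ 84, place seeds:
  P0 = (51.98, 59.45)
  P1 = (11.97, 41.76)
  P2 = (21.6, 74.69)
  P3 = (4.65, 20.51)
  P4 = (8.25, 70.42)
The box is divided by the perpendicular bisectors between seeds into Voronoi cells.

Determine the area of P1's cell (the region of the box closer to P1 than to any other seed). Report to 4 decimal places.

1. box [0,56]×[0,84]: [(0, 0) (56, 0) (56, 84) (0, 84)]
2. ⊥bis P1·P0 via (31.975,50.605): [(0, 0) (54.3495, 0) (17.2098, 84) (0, 84)]  |A|=3005.4872
3. ⊥bis P1·P2 via (16.785,58.225): [(0, 63.1336) (0, 0) (54.3495, 0) (30.3613, 54.2548)]  |A|=2432.7675
4. ⊥bis P1·P3 via (8.31,31.135): [(0, 63.1336) (0, 33.9976) (46.382, 18.0203) (30.3613, 54.2548)]  |A|=1154.6332
5. ⊥bis P1·P4 via (10.11,56.09): [(19.7895, 57.3464) (0, 54.7777) (0, 33.9976) (46.382, 18.0203) (30.3613, 54.2548)]  |A|=1071.9544
6. canonical 5-gon: [(19.7895, 57.3464) (0, 54.7777) (0, 33.9976) (46.382, 18.0203) (30.3613, 54.2548)]
7. shoelace: 1071.9544

Area of P1's cell: 1071.9544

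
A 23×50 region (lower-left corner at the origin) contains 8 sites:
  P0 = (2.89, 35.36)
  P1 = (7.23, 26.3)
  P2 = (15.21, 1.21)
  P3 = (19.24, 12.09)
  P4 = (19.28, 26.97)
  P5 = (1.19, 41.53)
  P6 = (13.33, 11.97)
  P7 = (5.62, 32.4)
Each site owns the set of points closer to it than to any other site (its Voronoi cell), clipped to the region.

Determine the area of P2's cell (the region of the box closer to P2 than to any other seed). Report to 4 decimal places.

Area of P2's cell: 128.5223

1. box [0,23]×[0,50]: [(0, 0) (23, 0) (23, 50) (0, 50)]
2. ⊥bis P2·P0 via (9.05,18.285): [(0, 15.0201) (0, 0) (23, 0) (23, 23.3176)]  |A|=440.8839
3. ⊥bis P2·P1 via (11.22,13.755): [(0, 10.1864) (0, 0) (23, 0) (23, 17.5017)]  |A|=318.4133
4. ⊥bis P2·P3 via (17.225,6.65): [(4.1307, 11.5002) (0, 10.1864) (0, 0) (23, 0) (23, 4.5109)]  |A|=195.8496
5. ⊥bis P2·P4 via (17.245,14.09): [(4.1307, 11.5002) (0, 10.1864) (0, 0) (23, 0) (23, 4.5109)]  |A|=195.8496
6. ⊥bis P2·P5 via (8.2,21.37): [(4.1307, 11.5002) (0, 10.1864) (0, 0) (23, 0) (23, 4.5109)]  |A|=195.8496
7. ⊥bis P2·P6 via (14.27,6.59): [(16.3879, 6.96) (0, 4.0967) (0, 0) (23, 0) (23, 4.5109)]  |A|=128.5223
8. ⊥bis P2·P7 via (10.415,16.805): [(16.3879, 6.96) (0, 4.0967) (0, 0) (23, 0) (23, 4.5109)]  |A|=128.5223
9. canonical 5-gon: [(16.3879, 6.96) (0, 4.0967) (0, 0) (23, 0) (23, 4.5109)]
10. shoelace: 128.5223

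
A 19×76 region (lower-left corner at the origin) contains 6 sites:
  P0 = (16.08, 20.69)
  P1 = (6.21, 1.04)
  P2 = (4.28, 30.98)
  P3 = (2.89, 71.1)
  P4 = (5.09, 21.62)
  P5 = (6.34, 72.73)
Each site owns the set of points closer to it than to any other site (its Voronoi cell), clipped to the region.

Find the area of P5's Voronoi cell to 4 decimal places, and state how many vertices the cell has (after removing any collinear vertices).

Area of P5's cell: 258.8826 (4 vertices)

1. box [0,19]×[0,76]: [(0, 0) (19, 0) (19, 76) (0, 76)]
2. ⊥bis P5·P0 via (11.21,46.71): [(0, 44.6119) (19, 48.168) (19, 76) (0, 76)]  |A|=562.5909
3. ⊥bis P5·P1 via (6.275,36.885): [(0, 44.6119) (19, 48.168) (19, 76) (0, 76)]  |A|=562.5909
4. ⊥bis P5·P2 via (5.31,51.855): [(0, 52.117) (19, 51.1795) (19, 76) (0, 76)]  |A|=462.6831
5. ⊥bis P5·P3 via (4.615,71.915): [(14.3023, 51.4113) (19, 51.1795) (19, 76) (2.685, 76)]  |A|=258.8826
6. ⊥bis P5·P4 via (5.715,47.175): [(14.3023, 51.4113) (19, 51.1795) (19, 76) (2.685, 76)]  |A|=258.8826
7. canonical 4-gon: [(14.3023, 51.4113) (19, 51.1795) (19, 76) (2.685, 76)]
8. shoelace: 258.8826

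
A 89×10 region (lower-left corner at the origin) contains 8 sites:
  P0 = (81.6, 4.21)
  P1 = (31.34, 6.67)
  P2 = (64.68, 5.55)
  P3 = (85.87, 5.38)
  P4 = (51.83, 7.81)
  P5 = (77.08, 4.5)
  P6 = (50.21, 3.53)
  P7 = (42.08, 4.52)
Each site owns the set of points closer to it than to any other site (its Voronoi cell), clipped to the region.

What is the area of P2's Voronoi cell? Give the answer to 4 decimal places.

Area of P2's cell: 127.6030

1. box [0,89]×[0,10]: [(0, 0) (89, 0) (89, 10) (0, 10)]
2. ⊥bis P2·P0 via (73.14,4.88): [(0, 0) (72.7535, 0) (73.5455, 10) (0, 10)]  |A|=731.495
3. ⊥bis P2·P1 via (48.01,6.11): [(47.8047, 0) (72.7535, 0) (73.5455, 10) (48.1407, 10)]  |A|=251.7679
4. ⊥bis P2·P3 via (75.275,5.465): [(47.8047, 0) (72.7535, 0) (73.5455, 10) (48.1407, 10)]  |A|=251.7679
5. ⊥bis P2·P4 via (58.255,6.68): [(57.0802, 0) (72.7535, 0) (73.5455, 10) (58.8389, 10)]  |A|=151.8997
6. ⊥bis P2·P5 via (70.88,5.025): [(57.0802, 0) (70.4545, 0) (71.3013, 10) (58.8389, 10)]  |A|=129.1835
7. ⊥bis P2·P6 via (57.445,4.54): [(57.6369, 3.1655) (58.0788, 0) (70.4545, 0) (71.3013, 10) (58.8389, 10)]  |A|=127.603
8. ⊥bis P2·P7 via (53.38,5.035): [(57.6369, 3.1655) (58.0788, 0) (70.4545, 0) (71.3013, 10) (58.8389, 10)]  |A|=127.603
9. canonical 5-gon: [(57.6369, 3.1655) (58.0788, 0) (70.4545, 0) (71.3013, 10) (58.8389, 10)]
10. shoelace: 127.603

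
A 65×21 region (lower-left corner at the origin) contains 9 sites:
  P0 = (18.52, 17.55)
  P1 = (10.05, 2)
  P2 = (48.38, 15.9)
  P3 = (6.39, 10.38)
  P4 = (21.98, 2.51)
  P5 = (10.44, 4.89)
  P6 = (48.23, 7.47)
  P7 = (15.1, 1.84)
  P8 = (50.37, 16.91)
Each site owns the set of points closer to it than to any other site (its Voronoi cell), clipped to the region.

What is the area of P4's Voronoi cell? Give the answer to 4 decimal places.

Area of P4's cell: 189.2938

1. box [0,65]×[0,21]: [(0, 0) (65, 0) (65, 21) (0, 21)]
2. ⊥bis P4·P0 via (20.25,10.03): [(0, 5.3714) (0, 0) (65, 0) (65, 20.3249)]  |A|=835.1299
3. ⊥bis P4·P1 via (16.015,2.255): [(15.7271, 8.9895) (16.1114, 0) (65, 0) (65, 20.3249)]  |A|=720.4747
4. ⊥bis P4·P2 via (35.18,9.205): [(33.2452, 13.0196) (15.7271, 8.9895) (16.1114, 0) (39.8487, 0)]  |A|=234.0394
5. ⊥bis P4·P3 via (14.185,6.445): [(33.2452, 13.0196) (15.7271, 8.9895) (16.1114, 0) (39.8487, 0)]  |A|=234.0394
6. ⊥bis P4·P5 via (16.21,3.7): [(33.2452, 13.0196) (17.3793, 9.3696) (15.9973, 2.6687) (16.1114, 0) (39.8487, 0)]  |A|=228.7665
7. ⊥bis P4·P6 via (35.105,4.99): [(33.7912, 11.9433) (33.2452, 13.0196) (17.3793, 9.3696) (15.9973, 2.6687) (16.1114, 0) (36.0479, 0)]  |A|=206.0691
8. ⊥bis P4·P7 via (18.54,2.175): [(33.7912, 11.9433) (33.2452, 13.0196) (17.8293, 9.4731) (18.7518, 0) (36.0479, 0)]  |A|=189.2938
9. ⊥bis P4·P8 via (36.175,9.71): [(33.7912, 11.9433) (33.2452, 13.0196) (17.8293, 9.4731) (18.7518, 0) (36.0479, 0)]  |A|=189.2938
10. canonical 5-gon: [(33.7912, 11.9433) (33.2452, 13.0196) (17.8293, 9.4731) (18.7518, 0) (36.0479, 0)]
11. shoelace: 189.2938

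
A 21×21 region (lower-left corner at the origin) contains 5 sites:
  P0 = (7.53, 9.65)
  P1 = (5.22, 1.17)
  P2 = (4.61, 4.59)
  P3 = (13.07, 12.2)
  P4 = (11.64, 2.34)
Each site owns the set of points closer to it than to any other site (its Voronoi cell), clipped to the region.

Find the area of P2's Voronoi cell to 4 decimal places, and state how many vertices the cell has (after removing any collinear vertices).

1. box [0,21]×[0,21]: [(0, 0) (21, 0) (21, 21) (0, 21)]
2. ⊥bis P2·P0 via (6.07,7.12): [(0, 10.6228) (0, 0) (18.4081, 0)]  |A|=97.7731
3. ⊥bis P2·P1 via (4.915,2.88): [(11.4099, 4.0385) (0, 10.6228) (0, 2.0033)]  |A|=49.174
4. ⊥bis P2·P3 via (8.84,8.395): [(11.4099, 4.0385) (0, 10.6228) (0, 2.0033)]  |A|=49.174
5. ⊥bis P2·P4 via (8.125,3.465): [(8.1208, 3.4518) (8.7921, 5.5492) (0, 10.6228) (0, 2.0033)]  |A|=45.9216
6. canonical 4-gon: [(8.1208, 3.4518) (8.7921, 5.5492) (0, 10.6228) (0, 2.0033)]
7. shoelace: 45.9216

Area of P2's cell: 45.9216 (4 vertices)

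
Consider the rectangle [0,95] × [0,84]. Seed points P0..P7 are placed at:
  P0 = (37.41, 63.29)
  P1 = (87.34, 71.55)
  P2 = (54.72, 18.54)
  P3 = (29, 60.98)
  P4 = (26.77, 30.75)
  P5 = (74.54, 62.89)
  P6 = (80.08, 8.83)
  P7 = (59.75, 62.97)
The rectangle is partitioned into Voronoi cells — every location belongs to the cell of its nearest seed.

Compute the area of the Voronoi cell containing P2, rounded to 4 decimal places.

1. box [0,95]×[0,84]: [(0, 0) (95, 0) (95, 84) (0, 84)]
2. ⊥bis P2·P0 via (46.065,40.915): [(0, 23.0963) (0, 0) (95, 0) (95, 59.8438)]  |A|=3939.6576
3. ⊥bis P2·P1 via (71.03,45.045): [(65.5151, 48.4386) (0, 23.0963) (0, 0) (95, 0) (95, 30.2949)]  |A|=3504.0348
4. ⊥bis P2·P3 via (41.86,39.76): [(65.5151, 48.4386) (39.7089, 38.4564) (0, 14.3915) (0, 0) (95, 0) (95, 30.2949)]  |A|=3331.2051
5. ⊥bis P2·P4 via (40.745,24.645): [(65.5151, 48.4386) (48.2161, 41.7471) (29.9788, 0) (95, 0) (95, 30.2949)]  |A|=2321.4643
6. ⊥bis P2·P5 via (64.63,40.715): [(55.7766, 44.6716) (48.2161, 41.7471) (29.9788, 0) (95, 0) (95, 27.1427)]  |A|=2115.7613
7. ⊥bis P2·P6 via (67.4,13.685): [(75.8325, 35.7086) (55.7766, 44.6716) (48.2161, 41.7471) (29.9788, 0) (62.1602, 0)]  |A|=1269.3018
8. ⊥bis P2·P7 via (57.235,40.755): [(75.8325, 35.7086) (67.0191, 39.6473) (48.274, 41.7695) (48.2161, 41.7471) (29.9788, 0) (62.1602, 0)]  |A|=1234.141
9. canonical 6-gon: [(75.8325, 35.7086) (67.0191, 39.6473) (48.274, 41.7695) (48.2161, 41.7471) (29.9788, 0) (62.1602, 0)]
10. shoelace: 1234.141

Area of P2's cell: 1234.1410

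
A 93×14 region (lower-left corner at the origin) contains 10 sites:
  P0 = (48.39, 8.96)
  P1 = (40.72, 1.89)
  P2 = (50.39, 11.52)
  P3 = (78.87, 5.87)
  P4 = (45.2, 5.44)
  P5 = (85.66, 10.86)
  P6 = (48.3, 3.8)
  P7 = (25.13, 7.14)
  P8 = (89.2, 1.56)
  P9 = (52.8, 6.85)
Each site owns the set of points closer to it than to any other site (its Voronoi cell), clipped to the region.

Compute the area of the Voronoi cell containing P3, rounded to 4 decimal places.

1. box [0,93]×[0,14]: [(0, 0) (93, 0) (93, 14) (0, 14)]
2. ⊥bis P3·P0 via (63.63,7.415): [(62.8783, 0) (93, 0) (93, 14) (64.2976, 14)]  |A|=411.769
3. ⊥bis P3·P1 via (59.795,3.88): [(62.8783, 0) (93, 0) (93, 14) (64.2976, 14)]  |A|=411.769
4. ⊥bis P3·P2 via (64.63,8.695): [(62.905, 0) (93, 0) (93, 14) (65.6824, 14)]  |A|=401.8877
5. ⊥bis P3·P4 via (62.035,5.655): [(62.905, 0) (93, 0) (93, 14) (65.6824, 14)]  |A|=401.8877
6. ⊥bis P3·P5 via (82.265,8.365): [(62.905, 0) (88.4125, 0) (78.1238, 14) (65.6824, 14)]  |A|=265.6417
7. ⊥bis P3·P6 via (63.585,4.835): [(63.6561, 3.7856) (63.9124, 0) (88.4125, 0) (78.1238, 14) (65.6824, 14)]  |A|=263.735
8. ⊥bis P3·P7 via (52,6.505): [(63.6561, 3.7856) (63.9124, 0) (88.4125, 0) (78.1238, 14) (65.6824, 14)]  |A|=263.735
9. ⊥bis P3·P8 via (84.035,3.715): [(63.6561, 3.7856) (63.9124, 0) (82.485, 0) (84.6316, 5.1448) (78.1238, 14) (65.6824, 14)]  |A|=248.4871
10. ⊥bis P3·P9 via (65.835,6.36): [(65.5959, 0) (82.485, 0) (84.6316, 5.1448) (78.1238, 14) (66.1222, 14)]  |A|=228.4794
11. canonical 5-gon: [(65.5959, 0) (82.485, 0) (84.6316, 5.1448) (78.1238, 14) (66.1222, 14)]
12. shoelace: 228.4794

Area of P3's cell: 228.4794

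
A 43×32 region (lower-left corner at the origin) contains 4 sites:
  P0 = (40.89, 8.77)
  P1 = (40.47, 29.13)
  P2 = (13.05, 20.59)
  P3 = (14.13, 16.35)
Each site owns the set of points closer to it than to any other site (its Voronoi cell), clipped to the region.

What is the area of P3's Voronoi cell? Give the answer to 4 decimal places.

Area of P3's cell: 495.4009

1. box [0,43]×[0,32]: [(0, 0) (43, 0) (43, 32) (0, 32)]
2. ⊥bis P3·P0 via (27.51,12.56): [(0, 0) (23.9523, 0) (33.0165, 32) (0, 32)]  |A|=911.5011
3. ⊥bis P3·P1 via (27.3,22.74): [(0, 0) (23.9523, 0) (29.2533, 18.7143) (22.8071, 32) (0, 32)]  |A|=843.6812
4. ⊥bis P3·P2 via (13.59,18.47): [(0, 15.0084) (0, 0) (23.9523, 0) (29.2533, 18.7143) (27.6359, 22.0477)]  |A|=495.4009
5. canonical 5-gon: [(0, 15.0084) (0, 0) (23.9523, 0) (29.2533, 18.7143) (27.6359, 22.0477)]
6. shoelace: 495.4009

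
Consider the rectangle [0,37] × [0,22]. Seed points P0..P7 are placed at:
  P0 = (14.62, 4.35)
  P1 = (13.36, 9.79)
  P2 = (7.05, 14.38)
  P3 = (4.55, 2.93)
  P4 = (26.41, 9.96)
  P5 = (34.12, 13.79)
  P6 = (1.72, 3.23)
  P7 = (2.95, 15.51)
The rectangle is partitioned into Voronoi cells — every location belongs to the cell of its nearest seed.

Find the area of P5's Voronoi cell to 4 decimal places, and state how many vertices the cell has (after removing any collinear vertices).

1. box [0,37]×[0,22]: [(0, 0) (37, 0) (37, 22) (0, 22)]
2. ⊥bis P5·P0 via (24.37,9.07): [(28.7608, 0) (37, 0) (37, 22) (18.1106, 22)]  |A|=298.415
3. ⊥bis P5·P1 via (23.74,11.79): [(24.1941, 9.4334) (28.7608, 0) (37, 0) (37, 22) (21.7728, 22)]  |A|=275.4044
4. ⊥bis P5·P2 via (20.585,14.085): [(24.1941, 9.4334) (28.7608, 0) (37, 0) (37, 22) (21.7728, 22)]  |A|=275.4044
5. ⊥bis P5·P3 via (19.335,8.36): [(24.1941, 9.4334) (28.7608, 0) (37, 0) (37, 22) (21.7728, 22)]  |A|=275.4044
6. ⊥bis P5·P4 via (30.265,11.875): [(36.164, 0) (37, 0) (37, 22) (25.2353, 22)]  |A|=138.6074
7. ⊥bis P5·P6 via (17.92,8.51): [(36.164, 0) (37, 0) (37, 22) (25.2353, 22)]  |A|=138.6074
8. ⊥bis P5·P7 via (18.535,14.65): [(36.164, 0) (37, 0) (37, 22) (25.2353, 22)]  |A|=138.6074
9. canonical 4-gon: [(36.164, 0) (37, 0) (37, 22) (25.2353, 22)]
10. shoelace: 138.6074

Area of P5's cell: 138.6074 (4 vertices)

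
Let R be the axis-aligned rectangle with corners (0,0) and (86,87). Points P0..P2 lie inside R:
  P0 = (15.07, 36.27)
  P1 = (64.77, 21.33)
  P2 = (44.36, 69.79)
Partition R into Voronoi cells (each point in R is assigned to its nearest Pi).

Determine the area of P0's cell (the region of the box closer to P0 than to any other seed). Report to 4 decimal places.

Area of P0's cell: 2360.4803

1. box [0,86]×[0,87]: [(0, 0) (86, 0) (86, 87) (0, 87)]
2. ⊥bis P0·P1 via (39.92,28.8): [(0, 0) (31.2626, 0) (57.4151, 87) (0, 87)]  |A|=3857.482
3. ⊥bis P0·P2 via (29.715,53.03): [(0, 78.9952) (0, 0) (31.2626, 0) (43.5655, 40.9273)]  |A|=2360.4803
4. canonical 4-gon: [(0, 78.9952) (0, 0) (31.2626, 0) (43.5655, 40.9273)]
5. shoelace: 2360.4803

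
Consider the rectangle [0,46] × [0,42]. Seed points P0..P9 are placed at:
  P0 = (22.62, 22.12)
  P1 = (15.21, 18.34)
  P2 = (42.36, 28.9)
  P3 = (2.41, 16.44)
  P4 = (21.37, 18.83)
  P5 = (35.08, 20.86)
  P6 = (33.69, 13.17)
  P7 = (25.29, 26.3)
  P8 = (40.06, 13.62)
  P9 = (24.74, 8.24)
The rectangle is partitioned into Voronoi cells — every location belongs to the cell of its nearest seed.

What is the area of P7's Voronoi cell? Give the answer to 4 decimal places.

Area of P7's cell: 360.5726

1. box [0,46]×[0,42]: [(0, 0) (46, 0) (46, 42) (0, 42)]
2. ⊥bis P7·P0 via (23.955,24.21): [(0, 39.5114) (46, 10.1286) (46, 42) (0, 42)]  |A|=790.2794
3. ⊥bis P7·P1 via (20.25,22.32): [(13.4674, 30.909) (46, 10.1286) (46, 42) (4.709, 42)]  |A|=747.408
4. ⊥bis P7·P2 via (33.825,27.6): [(13.4674, 30.909) (35.4608, 16.8606) (31.6317, 42) (4.709, 42)]  |A|=398.8526
5. ⊥bis P7·P3 via (13.85,21.37): [(5.2606, 41.3015) (13.4674, 30.909) (35.4608, 16.8606) (31.6317, 42) (4.9596, 42)]  |A|=398.7651
6. ⊥bis P7·P4 via (23.33,22.565): [(5.2606, 41.3015) (13.4674, 30.909) (35.4608, 16.8606) (31.6317, 42) (4.9596, 42)]  |A|=398.7651
7. ⊥bis P7·P5 via (30.185,23.58): [(5.2606, 41.3015) (13.4674, 30.909) (28.8114, 21.108) (33.5225, 29.5862) (31.6317, 42) (4.9596, 42)]  |A|=360.5726
8. ⊥bis P7·P6 via (29.49,19.735): [(5.2606, 41.3015) (13.4674, 30.909) (28.8114, 21.108) (33.5225, 29.5862) (31.6317, 42) (4.9596, 42)]  |A|=360.5726
9. ⊥bis P7·P8 via (32.675,19.96): [(5.2606, 41.3015) (13.4674, 30.909) (28.8114, 21.108) (33.5225, 29.5862) (31.6317, 42) (4.9596, 42)]  |A|=360.5726
10. ⊥bis P7·P9 via (25.015,17.27): [(5.2606, 41.3015) (13.4674, 30.909) (28.8114, 21.108) (33.5225, 29.5862) (31.6317, 42) (4.9596, 42)]  |A|=360.5726
11. canonical 6-gon: [(5.2606, 41.3015) (13.4674, 30.909) (28.8114, 21.108) (33.5225, 29.5862) (31.6317, 42) (4.9596, 42)]
12. shoelace: 360.5726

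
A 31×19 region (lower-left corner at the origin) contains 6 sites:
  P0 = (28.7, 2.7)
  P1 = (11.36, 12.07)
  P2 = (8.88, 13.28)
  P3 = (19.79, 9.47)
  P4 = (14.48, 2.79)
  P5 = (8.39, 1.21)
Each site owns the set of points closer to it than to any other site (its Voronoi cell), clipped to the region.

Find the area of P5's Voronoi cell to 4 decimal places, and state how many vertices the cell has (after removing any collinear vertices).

1. box [0,31]×[0,19]: [(0, 0) (31, 0) (31, 19) (0, 19)]
2. ⊥bis P5·P0 via (18.545,1.955): [(0, 0) (18.6884, 0) (17.2945, 19) (0, 19)]  |A|=341.8381
3. ⊥bis P5·P1 via (9.875,6.64): [(0, 9.3406) (0, 0) (18.6884, 0) (18.3718, 4.3163)]  |A|=126.1343
4. ⊥bis P5·P2 via (8.635,7.245): [(7.4933, 7.2913) (0, 7.5956) (0, 0) (18.6884, 0) (18.3718, 4.3163)]  |A|=119.5961
5. ⊥bis P5·P3 via (14.09,5.34): [(13.9569, 5.5237) (7.4933, 7.2913) (0, 7.5956) (0, 0) (17.9592, 0)]  |A|=108.2452
6. ⊥bis P5·P4 via (11.435,2): [(10.2584, 6.5351) (7.4933, 7.2913) (0, 7.5956) (0, 0) (11.9539, 0)]  |A|=80.4319
7. canonical 5-gon: [(10.2584, 6.5351) (7.4933, 7.2913) (0, 7.5956) (0, 0) (11.9539, 0)]
8. shoelace: 80.4319

Area of P5's cell: 80.4319 (5 vertices)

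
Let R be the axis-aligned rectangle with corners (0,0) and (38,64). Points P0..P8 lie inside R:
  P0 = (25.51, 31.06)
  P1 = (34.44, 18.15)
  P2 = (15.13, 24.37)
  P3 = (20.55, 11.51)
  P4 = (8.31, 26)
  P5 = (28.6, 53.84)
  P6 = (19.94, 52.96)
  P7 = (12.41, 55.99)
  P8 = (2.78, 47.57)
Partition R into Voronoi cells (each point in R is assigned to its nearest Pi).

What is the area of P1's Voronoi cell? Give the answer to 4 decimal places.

1. box [0,38]×[0,64]: [(0, 0) (38, 0) (38, 64) (0, 64)]
2. ⊥bis P1·P0 via (29.975,24.605): [(0, 3.8709) (0, 0) (38, 0) (38, 30.156)]  |A|=646.5116
3. ⊥bis P1·P2 via (24.785,21.26): [(24.6835, 20.9448) (17.9369, 0) (38, 0) (38, 30.156)]  |A|=410.8955
4. ⊥bis P1·P3 via (27.495,14.83): [(24.6835, 20.9448) (24.6385, 20.8053) (34.5844, 0) (38, 0) (38, 30.156)]  |A|=237.7174
5. ⊥bis P1·P4 via (21.375,22.075): [(24.6835, 20.9448) (24.6385, 20.8053) (34.5844, 0) (38, 0) (38, 30.156)]  |A|=237.7174
6. ⊥bis P1·P5 via (31.52,35.995): [(24.6835, 20.9448) (24.6385, 20.8053) (34.5844, 0) (38, 0) (38, 30.156)]  |A|=237.7174
7. ⊥bis P1·P6 via (27.19,35.555): [(24.6835, 20.9448) (24.6385, 20.8053) (34.5844, 0) (38, 0) (38, 30.156)]  |A|=237.7174
8. ⊥bis P1·P7 via (23.425,37.07): [(24.6835, 20.9448) (24.6385, 20.8053) (34.5844, 0) (38, 0) (38, 30.156)]  |A|=237.7174
9. ⊥bis P1·P8 via (18.61,32.86): [(24.6835, 20.9448) (24.6385, 20.8053) (34.5844, 0) (38, 0) (38, 30.156)]  |A|=237.7174
10. canonical 5-gon: [(24.6835, 20.9448) (24.6385, 20.8053) (34.5844, 0) (38, 0) (38, 30.156)]
11. shoelace: 237.7174

Area of P1's cell: 237.7174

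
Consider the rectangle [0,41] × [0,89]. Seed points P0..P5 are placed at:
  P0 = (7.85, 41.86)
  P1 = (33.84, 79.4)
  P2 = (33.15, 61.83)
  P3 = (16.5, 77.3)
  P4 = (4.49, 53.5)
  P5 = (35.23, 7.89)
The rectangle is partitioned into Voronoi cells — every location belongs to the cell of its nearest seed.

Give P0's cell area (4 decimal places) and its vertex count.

Area of P0's cell: 864.7169 (4 vertices)

1. box [0,41]×[0,89]: [(0, 0) (41, 0) (41, 89) (0, 89)]
2. ⊥bis P0·P1 via (20.845,60.63): [(0, 75.0616) (0, 0) (41, 0) (41, 46.6761)]  |A|=2495.623
3. ⊥bis P0·P2 via (20.5,51.845): [(4.7947, 71.7421) (0, 75.0616) (0, 0) (41, 0) (41, 25.8735)]  |A|=2119.0407
4. ⊥bis P0·P3 via (12.175,59.58): [(14.9242, 58.909) (0, 62.5516) (0, 0) (41, 0) (41, 25.8735)]  |A|=2011.7372
5. ⊥bis P0·P4 via (6.17,47.68): [(20.5183, 51.8218) (0, 45.899) (0, 0) (41, 0) (41, 25.8735)]  |A|=1798.1983
6. ⊥bis P0·P5 via (21.54,24.875): [(33.9151, 34.8494) (20.5183, 51.8218) (0, 45.899) (0, 7.5136)]  |A|=864.7169
7. canonical 4-gon: [(33.9151, 34.8494) (20.5183, 51.8218) (0, 45.899) (0, 7.5136)]
8. shoelace: 864.7169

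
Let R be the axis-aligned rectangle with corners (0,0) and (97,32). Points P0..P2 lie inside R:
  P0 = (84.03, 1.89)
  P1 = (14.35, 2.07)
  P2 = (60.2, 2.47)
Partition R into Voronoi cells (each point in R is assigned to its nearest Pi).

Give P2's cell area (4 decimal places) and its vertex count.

Area of P2's cell: 1129.4767 (4 vertices)

1. box [0,97]×[0,32]: [(0, 0) (97, 0) (97, 32) (0, 32)]
2. ⊥bis P2·P0 via (72.115,2.18): [(0, 0) (72.0619, 0) (72.8408, 32) (0, 32)]  |A|=2318.4437
3. ⊥bis P2·P1 via (37.275,2.27): [(37.2948, 0) (72.0619, 0) (72.8408, 32) (37.0156, 32)]  |A|=1129.4767
4. canonical 4-gon: [(37.2948, 0) (72.0619, 0) (72.8408, 32) (37.0156, 32)]
5. shoelace: 1129.4767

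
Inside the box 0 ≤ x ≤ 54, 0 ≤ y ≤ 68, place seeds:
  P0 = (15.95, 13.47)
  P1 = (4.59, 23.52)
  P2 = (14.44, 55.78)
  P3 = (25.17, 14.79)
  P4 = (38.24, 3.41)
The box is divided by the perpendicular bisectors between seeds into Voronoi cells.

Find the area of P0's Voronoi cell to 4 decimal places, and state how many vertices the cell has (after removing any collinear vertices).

1. box [0,54]×[0,68]: [(0, 0) (54, 0) (54, 68) (0, 68)]
2. ⊥bis P0·P1 via (10.27,18.495): [(0, 6.8863) (0, 0) (54, 0) (54, 67.9251)]  |A|=2019.9092
3. ⊥bis P0·P2 via (15.195,34.625): [(24.8446, 34.9694) (0, 6.8863) (0, 0) (54, 0) (54, 36.0099)]  |A|=1554.6589
4. ⊥bis P0·P3 via (20.56,14.13): [(18.5888, 27.8982) (0, 6.8863) (0, 0) (22.583, 0)]  |A|=379.0162
5. ⊥bis P0·P4 via (27.095,8.44): [(18.5888, 27.8982) (0, 6.8863) (0, 0) (22.583, 0)]  |A|=379.0162
6. canonical 4-gon: [(18.5888, 27.8982) (0, 6.8863) (0, 0) (22.583, 0)]
7. shoelace: 379.0162

Area of P0's cell: 379.0162 (4 vertices)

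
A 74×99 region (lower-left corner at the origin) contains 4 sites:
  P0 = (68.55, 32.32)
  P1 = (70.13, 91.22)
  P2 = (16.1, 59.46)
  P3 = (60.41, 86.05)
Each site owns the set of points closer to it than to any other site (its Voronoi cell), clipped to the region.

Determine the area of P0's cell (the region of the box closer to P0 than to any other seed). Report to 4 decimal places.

1. box [0,74]×[0,99]: [(0, 0) (74, 0) (74, 99) (0, 99)]
2. ⊥bis P0·P1 via (69.34,61.77): [(0, 63.6301) (0, 0) (74, 0) (74, 61.645)]  |A|=4635.1768
3. ⊥bis P0·P2 via (42.325,45.89): [(50.7994, 62.2674) (18.5794, 0) (74, 0) (74, 61.645)]  |A|=2440.5468
4. ⊥bis P0·P3 via (64.48,59.185): [(47.9051, 56.6739) (18.5794, 0) (74, 0) (74, 60.6273)]  |A|=2361.4819
5. canonical 4-gon: [(47.9051, 56.6739) (18.5794, 0) (74, 0) (74, 60.6273)]
6. shoelace: 2361.4819

Area of P0's cell: 2361.4819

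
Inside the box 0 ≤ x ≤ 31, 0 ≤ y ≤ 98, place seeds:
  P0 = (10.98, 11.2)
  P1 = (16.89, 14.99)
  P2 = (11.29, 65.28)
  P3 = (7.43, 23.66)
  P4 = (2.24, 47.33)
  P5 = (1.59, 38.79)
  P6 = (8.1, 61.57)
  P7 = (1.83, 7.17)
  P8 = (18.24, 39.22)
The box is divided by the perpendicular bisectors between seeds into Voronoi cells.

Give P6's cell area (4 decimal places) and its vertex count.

Area of P6's cell: 199.1374 (4 vertices)

1. box [0,31]×[0,98]: [(0, 0) (31, 0) (31, 98) (0, 98)]
2. ⊥bis P6·P0 via (9.54,36.385): [(0, 35.8395) (31, 37.612) (31, 98) (0, 98)]  |A|=1899.501
3. ⊥bis P6·P1 via (12.495,38.28): [(0, 35.9221) (31, 41.772) (31, 98) (0, 98)]  |A|=1833.7409
4. ⊥bis P6·P2 via (9.695,63.425): [(0, 71.7611) (0, 35.9221) (31, 41.772) (31, 45.1061)]  |A|=607.1837
5. ⊥bis P6·P3 via (7.765,42.615): [(0, 71.7611) (0, 42.7522) (31, 42.2044) (31, 45.1061)]  |A|=494.6156
6. ⊥bis P6·P4 via (5.17,54.45): [(0, 71.7611) (0, 56.5775) (31, 43.8205) (31, 45.1061)]  |A|=255.2728
7. ⊥bis P6·P5 via (4.845,50.18): [(0, 71.7611) (0, 56.5775) (31, 43.8205) (31, 45.1061)]  |A|=255.2728
8. ⊥bis P6·P7 via (4.965,34.37): [(0, 71.7611) (0, 56.5775) (31, 43.8205) (31, 45.1061)]  |A|=255.2728
9. ⊥bis P6·P8 via (13.17,50.395): [(20.8151, 53.8635) (0, 71.7611) (0, 56.5775) (14.0517, 50.795)]  |A|=199.1374
10. canonical 4-gon: [(20.8151, 53.8635) (0, 71.7611) (0, 56.5775) (14.0517, 50.795)]
11. shoelace: 199.1374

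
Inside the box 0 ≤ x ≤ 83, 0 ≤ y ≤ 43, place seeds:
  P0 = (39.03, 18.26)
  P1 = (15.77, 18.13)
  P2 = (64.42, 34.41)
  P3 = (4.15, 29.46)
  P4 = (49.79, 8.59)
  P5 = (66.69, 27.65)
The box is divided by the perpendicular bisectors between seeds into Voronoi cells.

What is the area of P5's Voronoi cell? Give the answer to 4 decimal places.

1. box [0,83]×[0,43]: [(0, 0) (83, 0) (83, 43) (0, 43)]
2. ⊥bis P5·P0 via (52.86,22.955): [(60.6527, 0) (83, 0) (83, 43) (46.0551, 43)]  |A|=1274.7805
3. ⊥bis P5·P1 via (41.23,22.89): [(60.6527, 0) (83, 0) (83, 43) (46.0551, 43)]  |A|=1274.7805
4. ⊥bis P5·P2 via (65.555,31.03): [(51.6983, 26.3769) (60.6527, 0) (83, 0) (83, 36.888)]  |A|=872.0544
5. ⊥bis P5·P3 via (35.42,28.555): [(51.6983, 26.3769) (60.6527, 0) (83, 0) (83, 36.888)]  |A|=872.0544
6. ⊥bis P5·P4 via (58.24,18.12): [(51.6983, 26.3769) (52.8914, 22.8624) (78.6759, 0) (83, 0) (83, 36.888)]  |A|=666.0274
7. canonical 5-gon: [(51.6983, 26.3769) (52.8914, 22.8624) (78.6759, 0) (83, 0) (83, 36.888)]
8. shoelace: 666.0274

Area of P5's cell: 666.0274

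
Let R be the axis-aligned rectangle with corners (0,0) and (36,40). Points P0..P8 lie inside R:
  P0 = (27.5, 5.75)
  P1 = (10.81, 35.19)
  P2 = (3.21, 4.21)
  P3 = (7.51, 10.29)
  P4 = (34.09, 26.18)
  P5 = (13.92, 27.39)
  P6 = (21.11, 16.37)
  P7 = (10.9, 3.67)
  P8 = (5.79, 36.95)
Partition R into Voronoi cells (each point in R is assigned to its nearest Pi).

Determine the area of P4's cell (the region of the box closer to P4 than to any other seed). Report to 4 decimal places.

1. box [0,36]×[0,40]: [(0, 0) (36, 0) (36, 40) (0, 40)]
2. ⊥bis P4·P0 via (30.795,15.965): [(0, 25.8984) (36, 14.286) (36, 40) (0, 40)]  |A|=716.6802
3. ⊥bis P4·P1 via (22.45,30.685): [(18.3114, 19.9918) (36, 14.286) (36, 40) (26.0552, 40)]  |A|=326.9109
4. ⊥bis P4·P2 via (18.65,15.195): [(18.3114, 19.9918) (36, 14.286) (36, 40) (26.0552, 40)]  |A|=326.9109
5. ⊥bis P4·P3 via (20.8,18.235): [(18.8767, 21.4522) (20.0934, 19.417) (36, 14.286) (36, 40) (26.0552, 40)]  |A|=325.4472
6. ⊥bis P4·P5 via (24.005,26.785): [(24.5671, 36.1552) (23.4971, 18.319) (36, 14.286) (36, 40) (26.0552, 40)]  |A|=279.7695
7. ⊥bis P4·P6 via (27.6,21.275): [(24.5671, 36.1552) (23.9631, 26.0871) (31.8769, 15.616) (36, 14.286) (36, 40) (26.0552, 40)]  |A|=246.5923
8. ⊥bis P4·P7 via (22.495,14.925): [(24.5671, 36.1552) (23.9631, 26.0871) (31.8769, 15.616) (36, 14.286) (36, 40) (26.0552, 40)]  |A|=246.5923
9. ⊥bis P4·P8 via (19.94,31.565): [(24.5671, 36.1552) (23.9631, 26.0871) (31.8769, 15.616) (36, 14.286) (36, 40) (26.0552, 40)]  |A|=246.5923
10. canonical 6-gon: [(24.5671, 36.1552) (23.9631, 26.0871) (31.8769, 15.616) (36, 14.286) (36, 40) (26.0552, 40)]
11. shoelace: 246.5923

Area of P4's cell: 246.5923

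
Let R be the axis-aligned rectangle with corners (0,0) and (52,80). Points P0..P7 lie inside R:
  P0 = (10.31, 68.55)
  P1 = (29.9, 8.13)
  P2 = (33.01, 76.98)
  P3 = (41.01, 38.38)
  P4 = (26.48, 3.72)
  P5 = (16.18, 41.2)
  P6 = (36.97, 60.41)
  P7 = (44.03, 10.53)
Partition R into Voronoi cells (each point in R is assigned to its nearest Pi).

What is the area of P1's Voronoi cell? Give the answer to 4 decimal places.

Area of P1's cell: 364.4733

1. box [0,52]×[0,80]: [(0, 0) (52, 0) (52, 80) (0, 80)]
2. ⊥bis P1·P0 via (20.105,38.34): [(0, 31.8213) (0, 0) (52, 0) (52, 48.6813)]  |A|=2093.0696
3. ⊥bis P1·P2 via (31.455,42.555): [(32.9033, 42.4896) (0, 31.8213) (0, 0) (52, 0) (52, 41.627)]  |A|=2025.7119
4. ⊥bis P1·P3 via (35.455,23.255): [(6.4429, 33.9103) (0, 31.8213) (0, 0) (52, 0) (52, 17.1785)]  |A|=1375.4807
5. ⊥bis P1·P4 via (28.19,5.925): [(6.4429, 33.9103) (0, 31.8213) (0, 27.7866) (35.8301, 0) (52, 0) (52, 17.1785)]  |A|=877.6813
6. ⊥bis P1·P5 via (23.04,24.665): [(27.067, 26.3357) (10.6523, 19.5256) (35.8301, 0) (52, 0) (52, 17.1785)]  |A|=673.0623
7. ⊥bis P1·P6 via (33.435,34.27): [(27.067, 26.3357) (10.6523, 19.5256) (35.8301, 0) (52, 0) (52, 17.1785)]  |A|=673.0623
8. ⊥bis P1·P7 via (36.965,9.33): [(34.5429, 23.59) (27.067, 26.3357) (10.6523, 19.5256) (35.8301, 0) (38.5497, 0)]  |A|=364.4733
9. canonical 5-gon: [(34.5429, 23.59) (27.067, 26.3357) (10.6523, 19.5256) (35.8301, 0) (38.5497, 0)]
10. shoelace: 364.4733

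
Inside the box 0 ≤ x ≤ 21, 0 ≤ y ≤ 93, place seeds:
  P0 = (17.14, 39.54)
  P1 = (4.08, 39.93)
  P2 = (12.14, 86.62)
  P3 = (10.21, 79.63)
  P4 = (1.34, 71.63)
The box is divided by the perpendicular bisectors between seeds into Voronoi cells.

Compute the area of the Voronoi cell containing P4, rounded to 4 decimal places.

1. box [0,21]×[0,93]: [(0, 0) (21, 0) (21, 93) (0, 93)]
2. ⊥bis P4·P0 via (9.24,55.585): [(0, 51.0355) (21, 61.3752) (21, 93) (0, 93)]  |A|=772.687
3. ⊥bis P4·P1 via (2.71,55.78): [(0, 55.5458) (11.1108, 56.5061) (21, 61.3752) (21, 93) (0, 93)]  |A|=747.6309
4. ⊥bis P4·P2 via (6.74,79.125): [(0, 83.981) (0, 55.5458) (11.1108, 56.5061) (21, 61.3752) (21, 68.851)]  |A|=399.3668
5. ⊥bis P4·P3 via (5.775,75.63): [(0, 82.033) (0, 55.5458) (11.1108, 56.5061) (19.3599, 60.5677)]  |A|=274.9986
6. canonical 4-gon: [(0, 82.033) (0, 55.5458) (11.1108, 56.5061) (19.3599, 60.5677)]
7. shoelace: 274.9986

Area of P4's cell: 274.9986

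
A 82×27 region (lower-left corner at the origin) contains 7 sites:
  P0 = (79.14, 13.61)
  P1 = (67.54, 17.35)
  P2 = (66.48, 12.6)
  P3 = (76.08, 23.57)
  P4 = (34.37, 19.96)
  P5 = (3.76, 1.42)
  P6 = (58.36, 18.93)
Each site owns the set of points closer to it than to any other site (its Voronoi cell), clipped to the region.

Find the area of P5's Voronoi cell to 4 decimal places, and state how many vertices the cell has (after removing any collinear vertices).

Area of P5's cell: 468.8017 (4 vertices)

1. box [0,82]×[0,27]: [(0, 0) (82, 0) (82, 27) (0, 27)]
2. ⊥bis P5·P0 via (41.45,7.515): [(0, 0) (42.6653, 0) (38.299, 27) (0, 27)]  |A|=1093.0178
3. ⊥bis P5·P1 via (35.65,9.385): [(0, 0) (37.994, 0) (31.2504, 27) (0, 27)]  |A|=934.7999
4. ⊥bis P5·P2 via (35.12,7.01): [(0, 0) (36.3696, 0) (32.3203, 22.7163) (31.2504, 27) (0, 27)]  |A|=916.3487
5. ⊥bis P5·P3 via (39.92,12.495): [(0, 0) (36.3696, 0) (32.3203, 22.7163) (31.2504, 27) (0, 27)]  |A|=916.3487
6. ⊥bis P5·P4 via (19.065,10.69): [(0, 0) (25.5398, 0) (9.1863, 27) (0, 27)]  |A|=468.8017
7. ⊥bis P5·P6 via (31.06,10.175): [(0, 0) (25.5398, 0) (9.1863, 27) (0, 27)]  |A|=468.8017
8. canonical 4-gon: [(0, 0) (25.5398, 0) (9.1863, 27) (0, 27)]
9. shoelace: 468.8017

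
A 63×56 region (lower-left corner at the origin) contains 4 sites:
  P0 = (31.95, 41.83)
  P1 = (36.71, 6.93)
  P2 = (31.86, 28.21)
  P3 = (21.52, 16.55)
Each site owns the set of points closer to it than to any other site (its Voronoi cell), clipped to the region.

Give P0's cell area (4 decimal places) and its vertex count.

1. box [0,63]×[0,56]: [(0, 0) (63, 0) (63, 56) (0, 56)]
2. ⊥bis P0·P1 via (34.33,24.38): [(0, 19.6977) (63, 28.2903) (63, 56) (0, 56)]  |A|=2016.3769
3. ⊥bis P0·P2 via (31.905,35.02): [(0, 35.2308) (63, 34.8145) (63, 56) (0, 56)]  |A|=1321.5714
4. ⊥bis P0·P3 via (26.735,29.19): [(0, 40.2203) (12.2902, 35.1496) (63, 34.8145) (63, 56) (0, 56)]  |A|=1290.9105
5. canonical 5-gon: [(0, 40.2203) (12.2902, 35.1496) (63, 34.8145) (63, 56) (0, 56)]
6. shoelace: 1290.9105

Area of P0's cell: 1290.9105 (5 vertices)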